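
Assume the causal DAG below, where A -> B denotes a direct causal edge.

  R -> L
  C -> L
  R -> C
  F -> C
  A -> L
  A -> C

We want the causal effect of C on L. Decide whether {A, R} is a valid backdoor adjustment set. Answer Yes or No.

Yes

Backdoor paths from C to L (paths whose first edge points into C):
  P1: C <- R -> L
  P2: C <- A -> L
Condition 1 (no descendant of C in the set): holds — descendants of C are {L}; none are in {A, R}.
Condition 2 (every backdoor path blocked by {A, R}):
  P1: blocked at fork node R ∈ conditioning set.
  P2: blocked at fork node A ∈ conditioning set.
{A, R} satisfies the backdoor criterion.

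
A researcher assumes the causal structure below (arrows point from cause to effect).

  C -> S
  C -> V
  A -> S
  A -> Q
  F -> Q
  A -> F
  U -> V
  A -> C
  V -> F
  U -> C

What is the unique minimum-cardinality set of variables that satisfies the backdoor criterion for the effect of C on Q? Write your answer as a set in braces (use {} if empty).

Variables eligible for adjustment (non-descendants of C, excluding C and Q): {A, U}.
Backdoor paths from C to Q:
  P1: C <- A -> F -> Q
  P2: C <- A -> Q
  P3: C <- U -> V -> F <- A -> Q
  P4: C <- U -> V -> F -> Q
The empty set is not sufficient: P1 (C <- A -> F -> Q) has no collider blocking it and no conditioned non-collider, so it is open.
Try {A, U}:
  P1: blocked at fork node A ∈ conditioning set.
  P2: blocked at fork node A ∈ conditioning set.
  P3: blocked at fork node U ∈ conditioning set.
  P4: blocked at fork node U ∈ conditioning set.
{A, U} contains no descendant of C and blocks every backdoor path.
Every element of {A, U} is needed (dropping A leaves P1 open; dropping U leaves P4 open), so no proper subset is valid.
Among all size-2 subsets of the eligible variables, only {A, U} blocks every backdoor path, so it is the unique smallest valid adjustment set.

{A, U}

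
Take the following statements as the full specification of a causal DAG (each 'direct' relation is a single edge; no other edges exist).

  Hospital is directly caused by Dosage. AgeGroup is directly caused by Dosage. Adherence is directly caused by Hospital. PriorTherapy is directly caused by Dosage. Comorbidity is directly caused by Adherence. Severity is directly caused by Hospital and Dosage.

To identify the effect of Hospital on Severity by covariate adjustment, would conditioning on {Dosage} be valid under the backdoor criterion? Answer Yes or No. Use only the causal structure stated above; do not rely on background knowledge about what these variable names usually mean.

Backdoor paths from Hospital to Severity (paths whose first edge points into Hospital):
  P1: Hospital <- Dosage -> Severity
Condition 1 (no descendant of Hospital in the set): holds — descendants of Hospital are {Adherence, Comorbidity, Severity}; none are in {Dosage}.
Condition 2 (every backdoor path blocked by {Dosage}):
  P1: blocked at fork node Dosage ∈ conditioning set.
{Dosage} satisfies the backdoor criterion.

Yes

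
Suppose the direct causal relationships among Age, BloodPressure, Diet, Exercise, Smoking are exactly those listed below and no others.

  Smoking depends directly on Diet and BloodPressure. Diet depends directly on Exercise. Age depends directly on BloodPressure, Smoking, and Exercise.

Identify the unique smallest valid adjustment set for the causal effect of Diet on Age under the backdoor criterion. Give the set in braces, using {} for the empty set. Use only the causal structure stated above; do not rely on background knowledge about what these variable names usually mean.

{Exercise}

Variables eligible for adjustment (non-descendants of Diet, excluding Diet and Age): {BloodPressure, Exercise}.
Backdoor paths from Diet to Age:
  P1: Diet <- Exercise -> Age
The empty set is not sufficient: P1 (Diet <- Exercise -> Age) has no collider blocking it and no conditioned non-collider, so it is open.
Try {Exercise}:
  P1: blocked at fork node Exercise ∈ conditioning set.
{Exercise} contains no descendant of Diet and blocks every backdoor path.
No other singleton works — e.g. {BloodPressure} leaves P1 open — so {Exercise} is the unique smallest valid adjustment set.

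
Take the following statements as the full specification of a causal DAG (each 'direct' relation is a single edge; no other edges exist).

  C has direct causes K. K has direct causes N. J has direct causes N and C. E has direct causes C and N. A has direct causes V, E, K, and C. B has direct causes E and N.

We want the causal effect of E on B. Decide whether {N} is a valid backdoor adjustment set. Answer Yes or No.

Backdoor paths from E to B (paths whose first edge points into E):
  P1: E <- N -> B
  P2: E <- C <- K <- N -> B
  P3: E <- C -> J <- N -> B
  P4: E <- C -> A <- K <- N -> B
Condition 1 (no descendant of E in the set): holds — descendants of E are {A, B}; none are in {N}.
Condition 2 (every backdoor path blocked by {N}):
  P1: blocked at fork node N ∈ conditioning set.
  P2: blocked at fork node N ∈ conditioning set.
  P3: blocked at collider J (neither it nor any descendant is in the conditioning set).
  P4: blocked at collider A (neither it nor any descendant is in the conditioning set).
{N} satisfies the backdoor criterion.

Yes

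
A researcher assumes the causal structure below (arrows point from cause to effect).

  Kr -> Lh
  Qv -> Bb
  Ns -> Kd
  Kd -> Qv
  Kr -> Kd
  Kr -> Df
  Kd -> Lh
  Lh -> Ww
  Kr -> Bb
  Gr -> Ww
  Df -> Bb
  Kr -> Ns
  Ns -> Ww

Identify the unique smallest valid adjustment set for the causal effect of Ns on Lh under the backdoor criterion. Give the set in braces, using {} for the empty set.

Variables eligible for adjustment (non-descendants of Ns, excluding Ns and Lh): {Df, Gr, Kr}.
Backdoor paths from Ns to Lh:
  P1: Ns <- Kr -> Kd -> Lh
  P2: Ns <- Kr -> Lh
  P3: Ns <- Kr -> Df -> Bb <- Qv <- Kd -> Lh
  P4: Ns <- Kr -> Bb <- Qv <- Kd -> Lh
The empty set is not sufficient: P1 (Ns <- Kr -> Kd -> Lh) has no collider blocking it and no conditioned non-collider, so it is open.
Try {Kr}:
  P1: blocked at fork node Kr ∈ conditioning set.
  P2: blocked at fork node Kr ∈ conditioning set.
  P3: blocked at fork node Kr ∈ conditioning set.
  P4: blocked at fork node Kr ∈ conditioning set.
{Kr} contains no descendant of Ns and blocks every backdoor path.
No other singleton works — e.g. {Gr} leaves P1 open — so {Kr} is the unique smallest valid adjustment set.

{Kr}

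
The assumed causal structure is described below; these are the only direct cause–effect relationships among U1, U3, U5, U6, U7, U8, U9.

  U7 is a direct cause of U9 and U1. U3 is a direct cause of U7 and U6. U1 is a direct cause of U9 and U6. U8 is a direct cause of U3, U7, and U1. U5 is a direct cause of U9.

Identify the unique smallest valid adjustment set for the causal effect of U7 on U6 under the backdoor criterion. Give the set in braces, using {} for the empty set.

Variables eligible for adjustment (non-descendants of U7, excluding U7 and U6): {U3, U5, U8}.
Backdoor paths from U7 to U6:
  P1: U7 <- U8 -> U3 -> U6
  P2: U7 <- U8 -> U1 -> U6
  P3: U7 <- U3 <- U8 -> U1 -> U6
  P4: U7 <- U3 -> U6
The empty set is not sufficient: P1 (U7 <- U8 -> U3 -> U6) has no collider blocking it and no conditioned non-collider, so it is open.
Try {U3, U8}:
  P1: blocked at fork node U8 ∈ conditioning set.
  P2: blocked at fork node U8 ∈ conditioning set.
  P3: blocked at chain node U3 ∈ conditioning set.
  P4: blocked at fork node U3 ∈ conditioning set.
{U3, U8} contains no descendant of U7 and blocks every backdoor path.
Every element of {U3, U8} is needed (dropping U3 leaves P4 open; dropping U8 leaves P2 open), so no proper subset is valid.
Among all size-2 subsets of the eligible variables, only {U3, U8} blocks every backdoor path, so it is the unique smallest valid adjustment set.

{U3, U8}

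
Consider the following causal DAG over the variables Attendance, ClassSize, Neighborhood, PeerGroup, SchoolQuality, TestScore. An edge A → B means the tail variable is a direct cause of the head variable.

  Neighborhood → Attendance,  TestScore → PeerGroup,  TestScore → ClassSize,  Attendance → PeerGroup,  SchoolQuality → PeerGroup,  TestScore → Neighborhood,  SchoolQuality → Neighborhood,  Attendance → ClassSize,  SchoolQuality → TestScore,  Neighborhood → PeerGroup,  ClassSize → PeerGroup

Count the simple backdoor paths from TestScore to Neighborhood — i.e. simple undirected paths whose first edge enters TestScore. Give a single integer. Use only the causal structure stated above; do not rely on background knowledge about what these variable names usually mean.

4

A backdoor path from TestScore to Neighborhood is any simple undirected path whose first edge points into TestScore (i.e. leaves TestScore via a parent).
Parents of TestScore: {SchoolQuality}.
Enumerating:
  P1: TestScore <- SchoolQuality -> Neighborhood
  P2: TestScore <- SchoolQuality -> PeerGroup <- Neighborhood
  P3: TestScore <- SchoolQuality -> PeerGroup <- Attendance <- Neighborhood
  P4: TestScore <- SchoolQuality -> PeerGroup <- ClassSize <- Attendance <- Neighborhood
That exhausts the simple backdoor paths. Count: 4.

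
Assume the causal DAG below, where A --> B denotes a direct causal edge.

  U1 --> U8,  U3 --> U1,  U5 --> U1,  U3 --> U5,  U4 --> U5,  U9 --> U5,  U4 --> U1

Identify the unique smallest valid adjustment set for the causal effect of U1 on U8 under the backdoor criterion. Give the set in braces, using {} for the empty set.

{}

Variables eligible for adjustment (non-descendants of U1, excluding U1 and U8): {U3, U4, U5, U9}.
Backdoor paths from U1 to U8:
  (none)
With no backdoor paths the empty set already satisfies the criterion, and it is trivially minimal.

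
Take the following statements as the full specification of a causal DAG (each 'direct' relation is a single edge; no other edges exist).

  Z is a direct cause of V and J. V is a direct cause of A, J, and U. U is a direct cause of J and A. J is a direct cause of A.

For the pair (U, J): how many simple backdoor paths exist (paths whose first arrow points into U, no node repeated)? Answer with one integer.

A backdoor path from U to J is any simple undirected path whose first edge points into U (i.e. leaves U via a parent).
Parents of U: {V}.
Enumerating:
  P1: U <- V <- Z -> J
  P2: U <- V -> J
  P3: U <- V -> A <- J
That exhausts the simple backdoor paths. Count: 3.

3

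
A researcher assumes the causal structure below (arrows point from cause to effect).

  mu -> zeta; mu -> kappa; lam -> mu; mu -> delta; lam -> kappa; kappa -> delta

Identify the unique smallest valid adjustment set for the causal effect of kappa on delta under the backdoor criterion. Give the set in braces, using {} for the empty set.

{mu}

Variables eligible for adjustment (non-descendants of kappa, excluding kappa and delta): {lam, mu, zeta}.
Backdoor paths from kappa to delta:
  P1: kappa <- lam -> mu -> delta
  P2: kappa <- mu -> delta
The empty set is not sufficient: P1 (kappa <- lam -> mu -> delta) has no collider blocking it and no conditioned non-collider, so it is open.
Try {mu}:
  P1: blocked at chain node mu ∈ conditioning set.
  P2: blocked at fork node mu ∈ conditioning set.
{mu} contains no descendant of kappa and blocks every backdoor path.
No other singleton works — e.g. {lam} leaves P2 open — so {mu} is the unique smallest valid adjustment set.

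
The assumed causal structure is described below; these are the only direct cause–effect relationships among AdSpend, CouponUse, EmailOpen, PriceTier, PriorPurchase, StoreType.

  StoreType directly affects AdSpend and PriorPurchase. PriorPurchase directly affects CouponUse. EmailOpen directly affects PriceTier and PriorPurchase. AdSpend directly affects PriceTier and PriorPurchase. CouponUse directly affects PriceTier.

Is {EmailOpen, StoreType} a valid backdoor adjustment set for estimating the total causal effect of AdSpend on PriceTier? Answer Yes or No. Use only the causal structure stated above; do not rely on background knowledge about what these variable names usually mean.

Yes

Backdoor paths from AdSpend to PriceTier (paths whose first edge points into AdSpend):
  P1: AdSpend <- StoreType -> PriorPurchase <- EmailOpen -> PriceTier
  P2: AdSpend <- StoreType -> PriorPurchase -> CouponUse -> PriceTier
Condition 1 (no descendant of AdSpend in the set): holds — descendants of AdSpend are {CouponUse, PriceTier, PriorPurchase}; none are in {EmailOpen, StoreType}.
Condition 2 (every backdoor path blocked by {EmailOpen, StoreType}):
  P1: blocked at fork node StoreType ∈ conditioning set.
  P2: blocked at fork node StoreType ∈ conditioning set.
{EmailOpen, StoreType} satisfies the backdoor criterion.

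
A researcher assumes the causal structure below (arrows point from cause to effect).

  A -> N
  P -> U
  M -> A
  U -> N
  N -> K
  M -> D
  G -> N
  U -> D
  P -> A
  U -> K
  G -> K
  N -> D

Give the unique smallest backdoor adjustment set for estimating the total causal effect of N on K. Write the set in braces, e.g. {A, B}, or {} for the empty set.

Variables eligible for adjustment (non-descendants of N, excluding N and K): {A, G, M, P, U}.
Backdoor paths from N to K:
  P1: N <- G -> K
  P2: N <- U -> K
  P3: N <- A <- P -> U -> K
  P4: N <- A <- M -> D <- U -> K
The empty set is not sufficient: P1 (N <- G -> K) has no collider blocking it and no conditioned non-collider, so it is open.
Try {G, U}:
  P1: blocked at fork node G ∈ conditioning set.
  P2: blocked at fork node U ∈ conditioning set.
  P3: blocked at chain node U ∈ conditioning set.
  P4: blocked at collider D (neither it nor any descendant is in the conditioning set).
{G, U} contains no descendant of N and blocks every backdoor path.
Every element of {G, U} is needed (dropping G leaves P1 open; dropping U leaves P2 open), so no proper subset is valid.
Among all size-2 subsets of the eligible variables, only {G, U} blocks every backdoor path, so it is the unique smallest valid adjustment set.

{G, U}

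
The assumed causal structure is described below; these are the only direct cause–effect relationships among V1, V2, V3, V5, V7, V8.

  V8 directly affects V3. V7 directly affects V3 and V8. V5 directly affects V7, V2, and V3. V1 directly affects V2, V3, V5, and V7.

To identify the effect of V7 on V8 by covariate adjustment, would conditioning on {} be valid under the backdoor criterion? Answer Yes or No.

Backdoor paths from V7 to V8 (paths whose first edge points into V7):
  P1: V7 <- V1 -> V5 -> V3 <- V8
  P2: V7 <- V1 -> V2 <- V5 -> V3 <- V8
  P3: V7 <- V1 -> V3 <- V8
  P4: V7 <- V5 <- V1 -> V3 <- V8
  P5: V7 <- V5 -> V2 <- V1 -> V3 <- V8
  P6: V7 <- V5 -> V3 <- V8
Condition 1 (no descendant of V7 in the set): holds — descendants of V7 are {V3, V8}; none are in {}.
Condition 2 (every backdoor path blocked by {}):
  P1: blocked at collider V3 (neither it nor any descendant is in the conditioning set).
  P2: blocked at collider V2 (neither it nor any descendant is in the conditioning set).
  P3: blocked at collider V3 (neither it nor any descendant is in the conditioning set).
  P4: blocked at collider V3 (neither it nor any descendant is in the conditioning set).
  P5: blocked at collider V2 (neither it nor any descendant is in the conditioning set).
  P6: blocked at collider V3 (neither it nor any descendant is in the conditioning set).
{} satisfies the backdoor criterion.

Yes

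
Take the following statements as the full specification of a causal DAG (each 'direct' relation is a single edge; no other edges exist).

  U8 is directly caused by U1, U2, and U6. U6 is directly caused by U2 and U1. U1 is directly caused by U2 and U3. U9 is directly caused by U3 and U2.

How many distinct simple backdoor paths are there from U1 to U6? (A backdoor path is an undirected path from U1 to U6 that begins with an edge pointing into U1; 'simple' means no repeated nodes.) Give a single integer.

4

A backdoor path from U1 to U6 is any simple undirected path whose first edge points into U1 (i.e. leaves U1 via a parent).
Parents of U1: {U2, U3}.
Enumerating:
  P1: U1 <- U2 -> U6
  P2: U1 <- U2 -> U8 <- U6
  P3: U1 <- U3 -> U9 <- U2 -> U6
  P4: U1 <- U3 -> U9 <- U2 -> U8 <- U6
That exhausts the simple backdoor paths. Count: 4.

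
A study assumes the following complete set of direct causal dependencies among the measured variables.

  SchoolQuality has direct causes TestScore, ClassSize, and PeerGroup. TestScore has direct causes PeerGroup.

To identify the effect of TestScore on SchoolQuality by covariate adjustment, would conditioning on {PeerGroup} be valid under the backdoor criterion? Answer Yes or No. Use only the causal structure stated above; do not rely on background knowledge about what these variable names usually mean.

Yes

Backdoor paths from TestScore to SchoolQuality (paths whose first edge points into TestScore):
  P1: TestScore <- PeerGroup -> SchoolQuality
Condition 1 (no descendant of TestScore in the set): holds — descendants of TestScore are {SchoolQuality}; none are in {PeerGroup}.
Condition 2 (every backdoor path blocked by {PeerGroup}):
  P1: blocked at fork node PeerGroup ∈ conditioning set.
{PeerGroup} satisfies the backdoor criterion.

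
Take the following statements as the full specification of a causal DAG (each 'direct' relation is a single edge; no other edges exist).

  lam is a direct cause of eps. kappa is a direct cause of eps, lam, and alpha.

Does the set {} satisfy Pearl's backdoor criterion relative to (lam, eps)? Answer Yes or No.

No

Backdoor paths from lam to eps (paths whose first edge points into lam):
  P1: lam <- kappa -> eps
Condition 1 (no descendant of lam in the set): holds — descendants of lam are {eps}; none are in {}.
Condition 2 (every backdoor path blocked by {}):
  P1: open — no interior node is in the conditioning set.
{} does not satisfy the backdoor criterion.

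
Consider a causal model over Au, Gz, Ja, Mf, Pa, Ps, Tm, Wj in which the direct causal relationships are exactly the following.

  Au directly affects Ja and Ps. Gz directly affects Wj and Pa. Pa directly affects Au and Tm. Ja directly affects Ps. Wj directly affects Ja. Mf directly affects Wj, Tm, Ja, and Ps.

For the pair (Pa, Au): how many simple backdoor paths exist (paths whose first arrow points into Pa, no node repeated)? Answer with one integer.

A backdoor path from Pa to Au is any simple undirected path whose first edge points into Pa (i.e. leaves Pa via a parent).
Parents of Pa: {Gz}.
Enumerating:
  P1: Pa <- Gz -> Wj <- Mf -> Ja <- Au
  P2: Pa <- Gz -> Wj <- Mf -> Ja -> Ps <- Au
  P3: Pa <- Gz -> Wj <- Mf -> Ps <- Au
  P4: Pa <- Gz -> Wj <- Mf -> Ps <- Ja <- Au
  P5: Pa <- Gz -> Wj -> Ja <- Mf -> Ps <- Au
  P6: Pa <- Gz -> Wj -> Ja <- Au
  P7: Pa <- Gz -> Wj -> Ja -> Ps <- Au
That exhausts the simple backdoor paths. Count: 7.

7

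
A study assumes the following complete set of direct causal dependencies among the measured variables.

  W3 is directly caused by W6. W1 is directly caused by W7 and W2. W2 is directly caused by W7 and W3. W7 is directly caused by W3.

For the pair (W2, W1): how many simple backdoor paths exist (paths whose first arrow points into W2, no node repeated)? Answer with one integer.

A backdoor path from W2 to W1 is any simple undirected path whose first edge points into W2 (i.e. leaves W2 via a parent).
Parents of W2: {W3, W7}.
Enumerating:
  P1: W2 <- W3 -> W7 -> W1
  P2: W2 <- W7 -> W1
That exhausts the simple backdoor paths. Count: 2.

2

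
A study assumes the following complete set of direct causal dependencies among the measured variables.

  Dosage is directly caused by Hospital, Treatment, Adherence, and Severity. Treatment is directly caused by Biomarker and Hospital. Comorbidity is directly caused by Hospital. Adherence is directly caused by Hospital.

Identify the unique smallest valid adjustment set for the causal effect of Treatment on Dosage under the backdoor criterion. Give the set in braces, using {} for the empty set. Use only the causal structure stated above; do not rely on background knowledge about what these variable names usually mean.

{Hospital}

Variables eligible for adjustment (non-descendants of Treatment, excluding Treatment and Dosage): {Adherence, Biomarker, Comorbidity, Hospital, Severity}.
Backdoor paths from Treatment to Dosage:
  P1: Treatment <- Hospital -> Adherence -> Dosage
  P2: Treatment <- Hospital -> Dosage
The empty set is not sufficient: P1 (Treatment <- Hospital -> Adherence -> Dosage) has no collider blocking it and no conditioned non-collider, so it is open.
Try {Hospital}:
  P1: blocked at fork node Hospital ∈ conditioning set.
  P2: blocked at fork node Hospital ∈ conditioning set.
{Hospital} contains no descendant of Treatment and blocks every backdoor path.
No other singleton works — e.g. {Severity} leaves P1 open — so {Hospital} is the unique smallest valid adjustment set.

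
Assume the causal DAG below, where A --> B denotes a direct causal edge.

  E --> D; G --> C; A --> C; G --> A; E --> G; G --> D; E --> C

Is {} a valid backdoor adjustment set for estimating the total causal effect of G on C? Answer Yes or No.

No

Backdoor paths from G to C (paths whose first edge points into G):
  P1: G <- E -> C
Condition 1 (no descendant of G in the set): holds — descendants of G are {A, C, D}; none are in {}.
Condition 2 (every backdoor path blocked by {}):
  P1: open — no interior node is in the conditioning set.
{} does not satisfy the backdoor criterion.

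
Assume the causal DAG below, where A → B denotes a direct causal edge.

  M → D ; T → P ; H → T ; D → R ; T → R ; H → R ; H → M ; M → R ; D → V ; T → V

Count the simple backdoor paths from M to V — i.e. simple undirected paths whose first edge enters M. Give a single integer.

A backdoor path from M to V is any simple undirected path whose first edge points into M (i.e. leaves M via a parent).
Parents of M: {H}.
Enumerating:
  P1: M <- H -> T -> V
  P2: M <- H -> T -> R <- D -> V
  P3: M <- H -> R <- T -> V
  P4: M <- H -> R <- D -> V
That exhausts the simple backdoor paths. Count: 4.

4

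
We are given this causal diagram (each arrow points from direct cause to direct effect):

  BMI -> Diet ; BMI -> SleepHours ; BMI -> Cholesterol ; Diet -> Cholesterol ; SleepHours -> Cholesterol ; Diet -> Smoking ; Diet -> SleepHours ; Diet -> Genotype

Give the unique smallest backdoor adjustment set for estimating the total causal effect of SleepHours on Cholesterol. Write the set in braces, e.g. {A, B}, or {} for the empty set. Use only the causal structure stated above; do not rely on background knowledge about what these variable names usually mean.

{BMI, Diet}

Variables eligible for adjustment (non-descendants of SleepHours, excluding SleepHours and Cholesterol): {BMI, Diet, Genotype, Smoking}.
Backdoor paths from SleepHours to Cholesterol:
  P1: SleepHours <- BMI -> Diet -> Cholesterol
  P2: SleepHours <- BMI -> Cholesterol
  P3: SleepHours <- Diet <- BMI -> Cholesterol
  P4: SleepHours <- Diet -> Cholesterol
The empty set is not sufficient: P1 (SleepHours <- BMI -> Diet -> Cholesterol) has no collider blocking it and no conditioned non-collider, so it is open.
Try {BMI, Diet}:
  P1: blocked at fork node BMI ∈ conditioning set.
  P2: blocked at fork node BMI ∈ conditioning set.
  P3: blocked at chain node Diet ∈ conditioning set.
  P4: blocked at fork node Diet ∈ conditioning set.
{BMI, Diet} contains no descendant of SleepHours and blocks every backdoor path.
Every element of {BMI, Diet} is needed (dropping BMI leaves P2 open; dropping Diet leaves P4 open), so no proper subset is valid.
Among all size-2 subsets of the eligible variables, only {BMI, Diet} blocks every backdoor path, so it is the unique smallest valid adjustment set.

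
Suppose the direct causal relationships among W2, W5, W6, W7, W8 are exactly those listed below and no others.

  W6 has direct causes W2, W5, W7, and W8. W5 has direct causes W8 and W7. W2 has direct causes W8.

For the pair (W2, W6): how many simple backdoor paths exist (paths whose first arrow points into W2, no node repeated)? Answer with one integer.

3

A backdoor path from W2 to W6 is any simple undirected path whose first edge points into W2 (i.e. leaves W2 via a parent).
Parents of W2: {W8}.
Enumerating:
  P1: W2 <- W8 -> W5 <- W7 -> W6
  P2: W2 <- W8 -> W5 -> W6
  P3: W2 <- W8 -> W6
That exhausts the simple backdoor paths. Count: 3.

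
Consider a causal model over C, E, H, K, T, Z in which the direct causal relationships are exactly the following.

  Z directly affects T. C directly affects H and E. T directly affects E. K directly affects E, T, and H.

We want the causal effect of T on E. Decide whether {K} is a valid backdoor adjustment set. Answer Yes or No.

Backdoor paths from T to E (paths whose first edge points into T):
  P1: T <- K -> H <- C -> E
  P2: T <- K -> E
Condition 1 (no descendant of T in the set): holds — descendants of T are {E}; none are in {K}.
Condition 2 (every backdoor path blocked by {K}):
  P1: blocked at fork node K ∈ conditioning set.
  P2: blocked at fork node K ∈ conditioning set.
{K} satisfies the backdoor criterion.

Yes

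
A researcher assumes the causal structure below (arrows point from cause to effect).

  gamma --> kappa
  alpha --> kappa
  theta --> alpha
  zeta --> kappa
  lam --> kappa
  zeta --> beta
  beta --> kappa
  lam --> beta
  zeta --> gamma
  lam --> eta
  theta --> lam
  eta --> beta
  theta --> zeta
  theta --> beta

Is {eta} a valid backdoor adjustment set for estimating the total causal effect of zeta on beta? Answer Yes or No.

No

Backdoor paths from zeta to beta (paths whose first edge points into zeta):
  P1: zeta <- theta -> lam -> eta -> beta
  P2: zeta <- theta -> lam -> beta
  P3: zeta <- theta -> lam -> kappa <- beta
  P4: zeta <- theta -> alpha -> kappa <- lam -> eta -> beta
  P5: zeta <- theta -> alpha -> kappa <- lam -> beta
  P6: zeta <- theta -> alpha -> kappa <- beta
  P7: zeta <- theta -> beta
Condition 1 (no descendant of zeta in the set): holds — descendants of zeta are {beta, gamma, kappa}; none are in {eta}.
Condition 2 (every backdoor path blocked by {eta}):
  P1: blocked at chain node eta ∈ conditioning set.
  P2: open — no interior node is in the conditioning set.
  P3: blocked at collider kappa (neither it nor any descendant is in the conditioning set).
  P4: blocked at collider kappa (neither it nor any descendant is in the conditioning set).
  P5: blocked at collider kappa (neither it nor any descendant is in the conditioning set).
  P6: blocked at collider kappa (neither it nor any descendant is in the conditioning set).
  P7: open — no interior node is in the conditioning set.
{eta} does not satisfy the backdoor criterion.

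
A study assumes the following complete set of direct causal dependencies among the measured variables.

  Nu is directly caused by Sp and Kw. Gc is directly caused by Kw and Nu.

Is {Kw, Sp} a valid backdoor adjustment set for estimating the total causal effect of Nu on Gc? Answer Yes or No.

Backdoor paths from Nu to Gc (paths whose first edge points into Nu):
  P1: Nu <- Kw -> Gc
Condition 1 (no descendant of Nu in the set): holds — descendants of Nu are {Gc}; none are in {Kw, Sp}.
Condition 2 (every backdoor path blocked by {Kw, Sp}):
  P1: blocked at fork node Kw ∈ conditioning set.
{Kw, Sp} satisfies the backdoor criterion.

Yes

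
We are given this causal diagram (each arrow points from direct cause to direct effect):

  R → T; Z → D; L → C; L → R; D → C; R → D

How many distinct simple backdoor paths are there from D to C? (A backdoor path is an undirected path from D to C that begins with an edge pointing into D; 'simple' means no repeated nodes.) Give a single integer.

A backdoor path from D to C is any simple undirected path whose first edge points into D (i.e. leaves D via a parent).
Parents of D: {R, Z}.
Enumerating:
  P1: D <- R <- L -> C
That exhausts the simple backdoor paths. Count: 1.

1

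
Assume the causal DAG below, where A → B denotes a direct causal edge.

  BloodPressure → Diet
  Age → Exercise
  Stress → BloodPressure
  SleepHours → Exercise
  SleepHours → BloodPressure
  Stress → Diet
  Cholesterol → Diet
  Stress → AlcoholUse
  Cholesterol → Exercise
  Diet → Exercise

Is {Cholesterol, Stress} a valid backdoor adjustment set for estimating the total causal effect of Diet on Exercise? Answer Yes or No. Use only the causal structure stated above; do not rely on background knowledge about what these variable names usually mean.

No

Backdoor paths from Diet to Exercise (paths whose first edge points into Diet):
  P1: Diet <- Stress -> BloodPressure <- SleepHours -> Exercise
  P2: Diet <- Cholesterol -> Exercise
  P3: Diet <- BloodPressure <- SleepHours -> Exercise
Condition 1 (no descendant of Diet in the set): holds — descendants of Diet are {Exercise}; none are in {Cholesterol, Stress}.
Condition 2 (every backdoor path blocked by {Cholesterol, Stress}):
  P1: blocked at fork node Stress ∈ conditioning set.
  P2: blocked at fork node Cholesterol ∈ conditioning set.
  P3: open — no interior node is in the conditioning set.
{Cholesterol, Stress} does not satisfy the backdoor criterion.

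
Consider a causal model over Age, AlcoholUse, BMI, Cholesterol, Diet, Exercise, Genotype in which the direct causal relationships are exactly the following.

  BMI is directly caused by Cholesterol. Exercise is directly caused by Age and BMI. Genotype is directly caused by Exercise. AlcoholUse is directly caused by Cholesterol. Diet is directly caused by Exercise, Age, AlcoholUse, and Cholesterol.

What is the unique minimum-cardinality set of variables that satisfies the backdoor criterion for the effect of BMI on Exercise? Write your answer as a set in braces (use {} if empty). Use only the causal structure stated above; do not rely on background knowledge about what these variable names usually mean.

{}

Variables eligible for adjustment (non-descendants of BMI, excluding BMI and Exercise): {Age, AlcoholUse, Cholesterol}.
Backdoor paths from BMI to Exercise:
  P1: BMI <- Cholesterol -> AlcoholUse -> Diet <- Age -> Exercise
  P2: BMI <- Cholesterol -> AlcoholUse -> Diet <- Exercise
  P3: BMI <- Cholesterol -> Diet <- Age -> Exercise
  P4: BMI <- Cholesterol -> Diet <- Exercise
Each backdoor path contains an unconditioned collider, so every path is already blocked with the empty conditioning set:
  P1: blocked at collider Diet (neither it nor any descendant is in the conditioning set).
  P2: blocked at collider Diet (neither it nor any descendant is in the conditioning set).
  P3: blocked at collider Diet (neither it nor any descendant is in the conditioning set).
  P4: blocked at collider Diet (neither it nor any descendant is in the conditioning set).
The empty set is therefore the unique smallest valid set.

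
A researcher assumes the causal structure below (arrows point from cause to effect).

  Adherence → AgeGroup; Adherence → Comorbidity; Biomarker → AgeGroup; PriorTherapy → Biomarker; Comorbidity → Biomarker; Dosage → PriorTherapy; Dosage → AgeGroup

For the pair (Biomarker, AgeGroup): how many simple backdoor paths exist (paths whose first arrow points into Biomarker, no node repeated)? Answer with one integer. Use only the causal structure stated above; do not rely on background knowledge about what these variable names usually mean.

2

A backdoor path from Biomarker to AgeGroup is any simple undirected path whose first edge points into Biomarker (i.e. leaves Biomarker via a parent).
Parents of Biomarker: {Comorbidity, PriorTherapy}.
Enumerating:
  P1: Biomarker <- PriorTherapy <- Dosage -> AgeGroup
  P2: Biomarker <- Comorbidity <- Adherence -> AgeGroup
That exhausts the simple backdoor paths. Count: 2.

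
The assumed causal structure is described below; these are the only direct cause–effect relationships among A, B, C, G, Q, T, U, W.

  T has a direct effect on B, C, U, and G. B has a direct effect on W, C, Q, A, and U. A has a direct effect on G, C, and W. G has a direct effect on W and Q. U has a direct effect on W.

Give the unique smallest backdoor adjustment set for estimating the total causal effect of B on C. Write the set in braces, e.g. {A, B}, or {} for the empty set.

Variables eligible for adjustment (non-descendants of B, excluding B and C): {T}.
Backdoor paths from B to C:
  P1: B <- T -> C
  P2: B <- T -> G <- A -> C
  P3: B <- T -> G -> W <- A -> C
  P4: B <- T -> U -> W <- A -> C
  P5: B <- T -> U -> W <- G <- A -> C
The empty set is not sufficient: P1 (B <- T -> C) has no collider blocking it and no conditioned non-collider, so it is open.
Try {T}:
  P1: blocked at fork node T ∈ conditioning set.
  P2: blocked at fork node T ∈ conditioning set.
  P3: blocked at fork node T ∈ conditioning set.
  P4: blocked at fork node T ∈ conditioning set.
  P5: blocked at fork node T ∈ conditioning set.
{T} contains no descendant of B and blocks every backdoor path.
{T} is the unique smallest valid adjustment set.

{T}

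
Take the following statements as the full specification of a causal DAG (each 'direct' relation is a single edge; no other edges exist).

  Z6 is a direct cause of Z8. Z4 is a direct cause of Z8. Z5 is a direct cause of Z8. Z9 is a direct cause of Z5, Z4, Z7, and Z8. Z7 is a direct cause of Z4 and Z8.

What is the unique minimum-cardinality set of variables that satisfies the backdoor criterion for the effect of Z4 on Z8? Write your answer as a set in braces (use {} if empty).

Variables eligible for adjustment (non-descendants of Z4, excluding Z4 and Z8): {Z5, Z6, Z7, Z9}.
Backdoor paths from Z4 to Z8:
  P1: Z4 <- Z9 -> Z7 -> Z8
  P2: Z4 <- Z9 -> Z5 -> Z8
  P3: Z4 <- Z9 -> Z8
  P4: Z4 <- Z7 <- Z9 -> Z5 -> Z8
  P5: Z4 <- Z7 <- Z9 -> Z8
  P6: Z4 <- Z7 -> Z8
The empty set is not sufficient: P1 (Z4 <- Z9 -> Z7 -> Z8) has no collider blocking it and no conditioned non-collider, so it is open.
Try {Z7, Z9}:
  P1: blocked at fork node Z9 ∈ conditioning set.
  P2: blocked at fork node Z9 ∈ conditioning set.
  P3: blocked at fork node Z9 ∈ conditioning set.
  P4: blocked at chain node Z7 ∈ conditioning set.
  P5: blocked at chain node Z7 ∈ conditioning set.
  P6: blocked at fork node Z7 ∈ conditioning set.
{Z7, Z9} contains no descendant of Z4 and blocks every backdoor path.
Every element of {Z7, Z9} is needed (dropping Z7 leaves P6 open; dropping Z9 leaves P2 open), so no proper subset is valid.
Among all size-2 subsets of the eligible variables, only {Z7, Z9} blocks every backdoor path, so it is the unique smallest valid adjustment set.

{Z7, Z9}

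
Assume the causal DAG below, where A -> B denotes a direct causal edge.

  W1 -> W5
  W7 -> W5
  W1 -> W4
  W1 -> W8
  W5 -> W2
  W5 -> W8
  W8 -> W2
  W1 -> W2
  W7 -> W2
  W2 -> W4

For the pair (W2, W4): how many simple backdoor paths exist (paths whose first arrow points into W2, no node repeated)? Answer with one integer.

7

A backdoor path from W2 to W4 is any simple undirected path whose first edge points into W2 (i.e. leaves W2 via a parent).
Parents of W2: {W1, W5, W7, W8}.
Enumerating:
  P1: W2 <- W1 -> W4
  P2: W2 <- W7 -> W5 <- W1 -> W4
  P3: W2 <- W7 -> W5 -> W8 <- W1 -> W4
  P4: W2 <- W5 <- W1 -> W4
  P5: W2 <- W5 -> W8 <- W1 -> W4
  P6: W2 <- W8 <- W1 -> W4
  P7: W2 <- W8 <- W5 <- W1 -> W4
That exhausts the simple backdoor paths. Count: 7.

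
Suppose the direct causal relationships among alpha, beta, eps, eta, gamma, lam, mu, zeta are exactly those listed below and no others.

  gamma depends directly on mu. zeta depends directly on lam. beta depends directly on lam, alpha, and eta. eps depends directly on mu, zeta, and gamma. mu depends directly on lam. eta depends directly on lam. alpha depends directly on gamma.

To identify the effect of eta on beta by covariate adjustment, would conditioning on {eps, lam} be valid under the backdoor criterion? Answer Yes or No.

Yes

Backdoor paths from eta to beta (paths whose first edge points into eta):
  P1: eta <- lam -> mu -> gamma -> alpha -> beta
  P2: eta <- lam -> mu -> eps <- gamma -> alpha -> beta
  P3: eta <- lam -> zeta -> eps <- mu -> gamma -> alpha -> beta
  P4: eta <- lam -> zeta -> eps <- gamma -> alpha -> beta
  P5: eta <- lam -> beta
Condition 1 (no descendant of eta in the set): holds — descendants of eta are {beta}; none are in {eps, lam}.
Condition 2 (every backdoor path blocked by {eps, lam}):
  P1: blocked at fork node lam ∈ conditioning set.
  P2: blocked at fork node lam ∈ conditioning set.
  P3: blocked at fork node lam ∈ conditioning set.
  P4: blocked at fork node lam ∈ conditioning set.
  P5: blocked at fork node lam ∈ conditioning set.
{eps, lam} satisfies the backdoor criterion.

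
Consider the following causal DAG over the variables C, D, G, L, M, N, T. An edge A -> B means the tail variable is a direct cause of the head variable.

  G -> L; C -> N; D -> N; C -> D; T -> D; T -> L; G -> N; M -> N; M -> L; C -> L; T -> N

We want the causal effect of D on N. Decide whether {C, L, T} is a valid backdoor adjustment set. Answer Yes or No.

Yes

Backdoor paths from D to N (paths whose first edge points into D):
  P1: D <- C -> N
  P2: D <- C -> L <- T -> N
  P3: D <- C -> L <- M -> N
  P4: D <- C -> L <- G -> N
  P5: D <- T -> N
  P6: D <- T -> L <- C -> N
  P7: D <- T -> L <- M -> N
  P8: D <- T -> L <- G -> N
Condition 1 (no descendant of D in the set): holds — descendants of D are {N}; none are in {C, L, T}.
Condition 2 (every backdoor path blocked by {C, L, T}):
  P1: blocked at fork node C ∈ conditioning set.
  P2: blocked at fork node C ∈ conditioning set.
  P3: blocked at fork node C ∈ conditioning set.
  P4: blocked at fork node C ∈ conditioning set.
  P5: blocked at fork node T ∈ conditioning set.
  P6: blocked at fork node T ∈ conditioning set.
  P7: blocked at fork node T ∈ conditioning set.
  P8: blocked at fork node T ∈ conditioning set.
{C, L, T} satisfies the backdoor criterion.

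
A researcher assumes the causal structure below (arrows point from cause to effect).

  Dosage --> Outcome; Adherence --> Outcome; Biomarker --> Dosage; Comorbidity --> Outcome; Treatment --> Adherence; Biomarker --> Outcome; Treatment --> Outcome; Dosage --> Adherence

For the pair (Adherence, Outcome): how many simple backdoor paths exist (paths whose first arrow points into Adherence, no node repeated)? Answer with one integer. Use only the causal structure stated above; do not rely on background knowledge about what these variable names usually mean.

A backdoor path from Adherence to Outcome is any simple undirected path whose first edge points into Adherence (i.e. leaves Adherence via a parent).
Parents of Adherence: {Dosage, Treatment}.
Enumerating:
  P1: Adherence <- Treatment -> Outcome
  P2: Adherence <- Dosage <- Biomarker -> Outcome
  P3: Adherence <- Dosage -> Outcome
That exhausts the simple backdoor paths. Count: 3.

3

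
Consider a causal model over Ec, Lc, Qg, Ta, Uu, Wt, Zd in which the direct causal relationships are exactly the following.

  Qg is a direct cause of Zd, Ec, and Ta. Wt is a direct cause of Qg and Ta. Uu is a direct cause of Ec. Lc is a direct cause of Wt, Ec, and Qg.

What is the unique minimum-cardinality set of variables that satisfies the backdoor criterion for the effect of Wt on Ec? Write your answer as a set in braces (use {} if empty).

Variables eligible for adjustment (non-descendants of Wt, excluding Wt and Ec): {Lc, Uu}.
Backdoor paths from Wt to Ec:
  P1: Wt <- Lc -> Qg -> Ec
  P2: Wt <- Lc -> Ec
The empty set is not sufficient: P1 (Wt <- Lc -> Qg -> Ec) has no collider blocking it and no conditioned non-collider, so it is open.
Try {Lc}:
  P1: blocked at fork node Lc ∈ conditioning set.
  P2: blocked at fork node Lc ∈ conditioning set.
{Lc} contains no descendant of Wt and blocks every backdoor path.
No other singleton works — e.g. {Uu} leaves P1 open — so {Lc} is the unique smallest valid adjustment set.

{Lc}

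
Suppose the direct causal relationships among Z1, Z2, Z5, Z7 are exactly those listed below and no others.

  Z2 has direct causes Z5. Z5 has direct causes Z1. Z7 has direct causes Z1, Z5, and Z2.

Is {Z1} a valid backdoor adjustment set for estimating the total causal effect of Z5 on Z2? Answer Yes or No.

Yes

Backdoor paths from Z5 to Z2 (paths whose first edge points into Z5):
  P1: Z5 <- Z1 -> Z7 <- Z2
Condition 1 (no descendant of Z5 in the set): holds — descendants of Z5 are {Z2, Z7}; none are in {Z1}.
Condition 2 (every backdoor path blocked by {Z1}):
  P1: blocked at fork node Z1 ∈ conditioning set.
{Z1} satisfies the backdoor criterion.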